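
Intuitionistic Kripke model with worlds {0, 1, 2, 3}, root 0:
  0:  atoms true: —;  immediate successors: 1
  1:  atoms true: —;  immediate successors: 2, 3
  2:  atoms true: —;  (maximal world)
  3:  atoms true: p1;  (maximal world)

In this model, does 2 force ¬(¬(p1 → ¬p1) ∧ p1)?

2 ⊩ ¬(¬(p1 → ¬p1) ∧ p1): no world accessible from 2 forces ¬(p1 → ¬p1) ∧ p1.

Yes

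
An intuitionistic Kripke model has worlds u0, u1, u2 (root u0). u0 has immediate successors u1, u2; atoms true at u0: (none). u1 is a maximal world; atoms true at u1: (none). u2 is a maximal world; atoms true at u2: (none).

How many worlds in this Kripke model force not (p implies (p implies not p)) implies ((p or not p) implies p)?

u0: forces it.
u1: forces it.
u2: forces it.
Worlds forcing the formula: {u0, u1, u2}.

3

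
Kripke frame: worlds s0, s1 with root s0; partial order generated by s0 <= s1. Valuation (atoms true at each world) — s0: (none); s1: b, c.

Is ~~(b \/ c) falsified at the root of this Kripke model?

No

s0 ||- ~~(b \/ c): no world accessible from s0 forces ~(b \/ c).
So the root s0 forces ~~(b \/ c); the model is not a countermodel.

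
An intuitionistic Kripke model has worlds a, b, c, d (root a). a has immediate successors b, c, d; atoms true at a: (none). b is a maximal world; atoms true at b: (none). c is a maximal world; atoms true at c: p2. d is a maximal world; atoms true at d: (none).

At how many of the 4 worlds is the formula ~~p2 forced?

1

a: does not force it — a ||-/- ~~p2 since b is accessible from a and b ||- ~p2.
b: does not force it — b ||-/- ~~p2 since b is accessible from b and b ||- ~p2.
c: forces it.
d: does not force it — d ||-/- ~~p2 since d is accessible from d and d ||- ~p2.
Worlds forcing the formula: {c}.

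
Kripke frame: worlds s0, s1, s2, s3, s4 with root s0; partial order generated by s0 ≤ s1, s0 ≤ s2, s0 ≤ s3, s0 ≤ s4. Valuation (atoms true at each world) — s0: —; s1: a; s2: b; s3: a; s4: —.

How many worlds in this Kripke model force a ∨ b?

3

s0: does not force it — s0 ⊮ a ∨ b: neither disjunct is forced at s0.
s1: forces it.
s2: forces it.
s3: forces it.
s4: does not force it — s4 ⊮ a ∨ b: neither disjunct is forced at s4.
Worlds forcing the formula: {s1, s2, s3}.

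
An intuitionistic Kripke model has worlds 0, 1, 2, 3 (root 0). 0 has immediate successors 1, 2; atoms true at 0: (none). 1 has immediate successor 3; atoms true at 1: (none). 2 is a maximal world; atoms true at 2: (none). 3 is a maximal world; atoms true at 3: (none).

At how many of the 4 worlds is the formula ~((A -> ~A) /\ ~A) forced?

0

0: does not force it — 0 ||-/- ~((A -> ~A) /\ ~A) since 0 is accessible from 0 and 0 ||- (A -> ~A) /\ ~A.
1: does not force it — 1 ||-/- ~((A -> ~A) /\ ~A) since 1 is accessible from 1 and 1 ||- (A -> ~A) /\ ~A.
2: does not force it.
3: does not force it.
Worlds forcing the formula: { }.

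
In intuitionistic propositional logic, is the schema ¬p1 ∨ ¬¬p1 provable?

This is the weak law of excluded middle, which is not intuitionistically valid.
A Kripke countermodel: worlds u, v, w; order generated by u ≤ v, u ≤ w; atoms true at each world — u:{}; v:{p1}; w:{}.
u ⊮ ¬p1 ∨ ¬¬p1: neither disjunct is forced at u.
u ⊮ ¬p1 since v is accessible from u and v ⊩ p1.
So the root u does not force the formula.

No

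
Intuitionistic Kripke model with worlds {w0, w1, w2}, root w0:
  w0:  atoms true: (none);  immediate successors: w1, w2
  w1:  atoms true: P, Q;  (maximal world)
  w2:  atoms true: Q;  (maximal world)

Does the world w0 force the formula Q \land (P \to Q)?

w0 \nVdash Q \land (P \to Q) since w0 fails Q.

No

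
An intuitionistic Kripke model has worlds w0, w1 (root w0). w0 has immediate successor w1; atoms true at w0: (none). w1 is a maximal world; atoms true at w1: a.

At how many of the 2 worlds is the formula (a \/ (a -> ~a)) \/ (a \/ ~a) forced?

1

w0: does not force it — w0 ||-/- (a \/ (a -> ~a)) \/ (a \/ ~a): neither disjunct is forced at w0.
w1: forces it.
Worlds forcing the formula: {w1}.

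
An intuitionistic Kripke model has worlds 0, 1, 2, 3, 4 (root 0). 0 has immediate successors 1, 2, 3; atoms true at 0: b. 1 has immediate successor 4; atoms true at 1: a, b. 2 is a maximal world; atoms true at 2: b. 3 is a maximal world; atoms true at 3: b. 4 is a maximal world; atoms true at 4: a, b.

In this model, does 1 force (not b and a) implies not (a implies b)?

1 forces (not b and a) implies not (a implies b) vacuously: no world accessible from 1 forces the antecedent not b and a.

Yes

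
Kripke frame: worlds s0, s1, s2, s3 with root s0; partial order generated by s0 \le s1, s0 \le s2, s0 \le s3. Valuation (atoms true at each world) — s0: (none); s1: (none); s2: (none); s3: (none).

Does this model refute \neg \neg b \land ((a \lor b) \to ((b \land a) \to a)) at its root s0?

Yes

s0 \nVdash \neg \neg b \land ((a \lor b) \to ((b \land a) \to a)) since s0 fails \neg \neg b.
So the root s0 does not force \neg \neg b \land ((a \lor b) \to ((b \land a) \to a)); the model is a countermodel.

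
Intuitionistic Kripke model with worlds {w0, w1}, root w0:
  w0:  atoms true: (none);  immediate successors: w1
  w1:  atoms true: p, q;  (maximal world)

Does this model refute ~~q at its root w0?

w0 ||- ~~q: no world accessible from w0 forces ~q.
So the root w0 forces ~~q; the model is not a countermodel.

No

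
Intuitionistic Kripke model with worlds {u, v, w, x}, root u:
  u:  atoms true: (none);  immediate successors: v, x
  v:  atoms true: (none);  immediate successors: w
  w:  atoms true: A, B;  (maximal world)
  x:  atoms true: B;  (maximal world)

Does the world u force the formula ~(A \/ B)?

u ||-/- ~(A \/ B) since w is accessible from u and w ||- A \/ B.
w ||- A \/ B via the disjunct A.

No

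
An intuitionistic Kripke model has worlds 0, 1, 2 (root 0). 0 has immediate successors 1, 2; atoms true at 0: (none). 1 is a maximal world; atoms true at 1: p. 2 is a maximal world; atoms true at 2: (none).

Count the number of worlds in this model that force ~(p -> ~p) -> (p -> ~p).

1

0: does not force it — 0 ||-/- ~(p -> ~p) -> (p -> ~p): at the accessible world 1, 1 ||- ~(p -> ~p) but 1 ||-/- p -> ~p.
1: does not force it — 1 ||-/- ~(p -> ~p) -> (p -> ~p): already at 1 itself, 1 ||- ~(p -> ~p) but 1 ||-/- p -> ~p.
2: forces it.
Worlds forcing the formula: {2}.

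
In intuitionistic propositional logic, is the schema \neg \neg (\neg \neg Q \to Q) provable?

This is the double negation of double-negation elimination, which is intuitionistically derivable.
By Glivenko's theorem the double negation of any classical propositional tautology is intuitionistically provable; \neg \neg Q \to Q is classically a tautology.

Yes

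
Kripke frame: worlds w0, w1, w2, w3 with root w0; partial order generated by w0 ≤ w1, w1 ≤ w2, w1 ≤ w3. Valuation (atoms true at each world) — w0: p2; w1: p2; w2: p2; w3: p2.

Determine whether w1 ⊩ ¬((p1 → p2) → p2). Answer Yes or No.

No

w1 ⊮ ¬((p1 → p2) → p2) since w1 is accessible from w1 and w1 ⊩ (p1 → p2) → p2.
w1 ⊩ (p1 → p2) → p2: every world accessible from w1 that forces p1 → p2 (namely w1, w2, w3) also forces p2.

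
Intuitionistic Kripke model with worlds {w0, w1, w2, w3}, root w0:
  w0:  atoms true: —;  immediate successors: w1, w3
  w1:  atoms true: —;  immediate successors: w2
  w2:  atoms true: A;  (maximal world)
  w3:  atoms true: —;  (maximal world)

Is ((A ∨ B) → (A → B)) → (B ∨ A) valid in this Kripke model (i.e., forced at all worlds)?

Not every world: w0 ⊮ ((A ∨ B) → (A → B)) → (B ∨ A).
w0 ⊮ ((A ∨ B) → (A → B)) → (B ∨ A): at the accessible world w3, w3 ⊩ (A ∨ B) → (A → B) but w3 ⊮ B ∨ A.
w3 ⊮ B ∨ A: neither disjunct is forced at w3.
w3 lacks atom B, so w3 ⊮ B.

No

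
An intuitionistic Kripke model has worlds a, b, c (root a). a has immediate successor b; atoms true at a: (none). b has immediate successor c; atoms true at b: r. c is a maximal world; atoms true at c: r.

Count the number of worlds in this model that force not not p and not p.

0

a: does not force it — a does not force not not p and not p since a fails not not p.
b: does not force it.
c: does not force it.
Worlds forcing the formula: { }.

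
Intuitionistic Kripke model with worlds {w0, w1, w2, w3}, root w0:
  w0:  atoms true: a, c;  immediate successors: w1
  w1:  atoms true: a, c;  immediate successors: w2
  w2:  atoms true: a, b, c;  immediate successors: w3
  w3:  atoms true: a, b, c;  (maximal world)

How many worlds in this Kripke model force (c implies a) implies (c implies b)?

w0: does not force it — w0 does not force (c implies a) implies (c implies b): already at w0 itself, w0 forces c implies a but w0 does not force c implies b.
w1: does not force it — w1 does not force (c implies a) implies (c implies b): already at w1 itself, w1 forces c implies a but w1 does not force c implies b.
w2: forces it.
w3: forces it.
Worlds forcing the formula: {w2, w3}.

2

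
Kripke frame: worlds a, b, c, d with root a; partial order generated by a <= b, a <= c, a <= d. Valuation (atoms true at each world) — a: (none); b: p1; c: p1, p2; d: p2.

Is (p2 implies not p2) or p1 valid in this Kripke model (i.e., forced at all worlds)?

Not every world: a does not force (p2 implies not p2) or p1.
a does not force (p2 implies not p2) or p1: neither disjunct is forced at a.
a does not force p2 implies not p2: at the accessible world c, c forces p2 but c does not force not p2.
c does not force not p2 since c is accessible from c and c forces p2.

No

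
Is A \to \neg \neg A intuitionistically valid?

Yes

This is double-negation introduction, which is intuitionistically derivable.
If a world forces A then every accessible world forces A (persistence), so none forces \neg A; hence \neg \neg A.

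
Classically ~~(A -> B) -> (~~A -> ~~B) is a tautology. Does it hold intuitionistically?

Yes

This is the distribution of double negation over implication, which is intuitionistically derivable.
Assume ~~(A -> B) and ~~A; suppose ~B. Then A -> B would give ~A (by contraposition), contradicting ~~A; so ~(A -> B), contradicting ~~(A -> B). Hence ~~B.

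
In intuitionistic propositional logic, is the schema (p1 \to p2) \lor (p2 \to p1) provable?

No

This is the Gödel–Dummett linearity axiom, which is not intuitionistically valid.
A Kripke countermodel: worlds a, b, c; order generated by a \le b, a \le c; atoms true at each world — a:{}; b:{p1}; c:{p2}.
a \nVdash (p1 \to p2) \lor (p2 \to p1): neither disjunct is forced at a.
a \nVdash p1 \to p2: at the accessible world b, b \Vdash p1 but b \nVdash p2.
b lacks atom p2, so b \nVdash p2.
So the root a does not force the formula.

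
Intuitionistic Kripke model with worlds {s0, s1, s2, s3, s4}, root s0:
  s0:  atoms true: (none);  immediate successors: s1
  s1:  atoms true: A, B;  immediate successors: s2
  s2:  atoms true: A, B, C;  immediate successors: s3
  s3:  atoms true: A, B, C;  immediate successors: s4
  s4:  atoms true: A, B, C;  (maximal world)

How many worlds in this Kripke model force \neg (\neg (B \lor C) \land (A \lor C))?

5

s0: forces it.
s1: forces it.
s2: forces it.
s3: forces it.
s4: forces it.
Worlds forcing the formula: {s0, s1, s2, s3, s4}.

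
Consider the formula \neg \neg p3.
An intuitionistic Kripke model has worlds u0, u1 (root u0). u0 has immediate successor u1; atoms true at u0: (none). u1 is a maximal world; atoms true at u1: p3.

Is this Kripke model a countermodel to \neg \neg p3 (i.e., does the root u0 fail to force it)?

No

u0 \Vdash \neg \neg p3: no world accessible from u0 forces \neg p3.
So the root u0 forces \neg \neg p3; the model is not a countermodel.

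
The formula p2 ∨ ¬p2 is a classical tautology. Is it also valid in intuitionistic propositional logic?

No

This is the law of excluded middle, which is not intuitionistically valid.
A Kripke countermodel: worlds a, b; order generated by a ≤ b; atoms true at each world — a:{}; b:{p2}.
a ⊮ p2 ∨ ¬p2: neither disjunct is forced at a.
a lacks atom p2, so a ⊮ p2.
So the root a does not force the formula.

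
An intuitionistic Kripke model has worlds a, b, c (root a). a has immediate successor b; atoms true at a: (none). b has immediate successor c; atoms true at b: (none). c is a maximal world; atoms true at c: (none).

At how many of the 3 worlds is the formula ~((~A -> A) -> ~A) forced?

0

a: does not force it — a ||-/- ~((~A -> A) -> ~A) since a is accessible from a and a ||- (~A -> A) -> ~A.
b: does not force it — b ||-/- ~((~A -> A) -> ~A) since b is accessible from b and b ||- (~A -> A) -> ~A.
c: does not force it.
Worlds forcing the formula: { }.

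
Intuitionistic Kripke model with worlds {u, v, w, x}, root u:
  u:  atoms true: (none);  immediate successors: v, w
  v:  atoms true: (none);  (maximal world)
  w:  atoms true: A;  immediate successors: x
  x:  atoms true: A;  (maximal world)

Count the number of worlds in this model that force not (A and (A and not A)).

u: forces it.
v: forces it.
w: forces it.
x: forces it.
Worlds forcing the formula: {u, v, w, x}.

4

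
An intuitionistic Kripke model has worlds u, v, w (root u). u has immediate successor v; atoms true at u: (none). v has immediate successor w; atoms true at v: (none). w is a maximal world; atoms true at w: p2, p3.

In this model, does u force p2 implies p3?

u forces p2 implies p3: every world accessible from u that forces p2 (namely w) also forces p3.

Yes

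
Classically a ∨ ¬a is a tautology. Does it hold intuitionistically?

No

This is the law of excluded middle, which is not intuitionistically valid.
A Kripke countermodel: worlds 0, 1; order generated by 0 ≤ 1; atoms true at each world — 0:{}; 1:{a}.
0 ⊮ a ∨ ¬a: neither disjunct is forced at 0.
0 lacks atom a, so 0 ⊮ a.
So the root 0 does not force the formula.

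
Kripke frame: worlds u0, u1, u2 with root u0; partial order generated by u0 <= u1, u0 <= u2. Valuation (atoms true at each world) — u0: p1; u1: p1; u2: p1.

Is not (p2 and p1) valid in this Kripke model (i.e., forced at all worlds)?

u0 forces not (p2 and p1): no world accessible from u0 forces p2 and p1.
Since the root u0 forces not (p2 and p1) and forcing is persistent (monotone upward), every world forces it.

Yes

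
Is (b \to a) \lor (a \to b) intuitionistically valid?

No

This is the Gödel–Dummett linearity axiom, which is not intuitionistically valid.
A Kripke countermodel: worlds w0, w1, w2; order generated by w0 \le w1, w0 \le w2; atoms true at each world — w0:{}; w1:{b}; w2:{a}.
w0 \nVdash (b \to a) \lor (a \to b): neither disjunct is forced at w0.
w0 \nVdash b \to a: at the accessible world w1, w1 \Vdash b but w1 \nVdash a.
w1 lacks atom a, so w1 \nVdash a.
So the root w0 does not force the formula.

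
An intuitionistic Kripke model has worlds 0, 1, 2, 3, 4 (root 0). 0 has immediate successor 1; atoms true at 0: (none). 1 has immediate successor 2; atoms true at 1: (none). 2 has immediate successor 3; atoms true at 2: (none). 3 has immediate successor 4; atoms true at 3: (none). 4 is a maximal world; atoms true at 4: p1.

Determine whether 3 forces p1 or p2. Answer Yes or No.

No

3 does not force p1 or p2: neither disjunct is forced at 3.
3 lacks atom p1, so 3 does not force p1.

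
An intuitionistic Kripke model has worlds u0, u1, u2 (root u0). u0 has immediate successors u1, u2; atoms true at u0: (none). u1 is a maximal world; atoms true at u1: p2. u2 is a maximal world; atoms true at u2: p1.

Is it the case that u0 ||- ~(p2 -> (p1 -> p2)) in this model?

No

u0 ||-/- ~(p2 -> (p1 -> p2)) since u0 is accessible from u0 and u0 ||- p2 -> (p1 -> p2).
u0 ||- p2 -> (p1 -> p2): every world accessible from u0 that forces p2 (namely u1) also forces p1 -> p2.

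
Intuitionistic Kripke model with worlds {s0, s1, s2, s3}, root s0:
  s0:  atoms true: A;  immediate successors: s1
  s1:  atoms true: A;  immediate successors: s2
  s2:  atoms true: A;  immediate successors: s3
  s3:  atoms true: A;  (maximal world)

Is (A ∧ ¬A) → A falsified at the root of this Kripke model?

s0 ⊩ (A ∧ ¬A) → A vacuously: no world accessible from s0 forces the antecedent A ∧ ¬A.
So the root s0 forces (A ∧ ¬A) → A; the model is not a countermodel.

No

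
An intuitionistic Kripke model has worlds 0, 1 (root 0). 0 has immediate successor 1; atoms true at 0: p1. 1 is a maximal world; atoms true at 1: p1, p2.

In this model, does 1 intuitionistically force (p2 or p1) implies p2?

1 forces (p2 or p1) implies p2: every world accessible from 1 that forces p2 or p1 (namely 1) also forces p2.

Yes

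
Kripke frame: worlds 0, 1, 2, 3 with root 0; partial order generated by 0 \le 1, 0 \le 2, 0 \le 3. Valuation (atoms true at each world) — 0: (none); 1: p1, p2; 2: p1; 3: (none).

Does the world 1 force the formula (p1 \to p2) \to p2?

1 \Vdash (p1 \to p2) \to p2: every world accessible from 1 that forces p1 \to p2 (namely 1) also forces p2.

Yes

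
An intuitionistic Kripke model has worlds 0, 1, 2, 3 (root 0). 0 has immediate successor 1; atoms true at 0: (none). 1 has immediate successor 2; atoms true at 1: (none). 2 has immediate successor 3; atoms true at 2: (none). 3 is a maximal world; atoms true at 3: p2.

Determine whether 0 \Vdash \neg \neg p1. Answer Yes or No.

No

0 \nVdash \neg \neg p1 since 0 is accessible from 0 and 0 \Vdash \neg p1.
0 \Vdash \neg p1: no world accessible from 0 forces p1.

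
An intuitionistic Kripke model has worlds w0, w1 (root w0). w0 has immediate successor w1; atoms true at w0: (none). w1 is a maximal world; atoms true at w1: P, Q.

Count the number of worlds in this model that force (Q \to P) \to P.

1

w0: does not force it — w0 \nVdash (Q \to P) \to P: already at w0 itself, w0 \Vdash Q \to P but w0 \nVdash P.
w1: forces it.
Worlds forcing the formula: {w1}.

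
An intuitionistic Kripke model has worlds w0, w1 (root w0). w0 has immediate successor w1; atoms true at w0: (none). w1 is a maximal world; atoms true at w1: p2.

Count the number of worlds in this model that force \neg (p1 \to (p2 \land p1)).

0

w0: does not force it — w0 \nVdash \neg (p1 \to (p2 \land p1)) since w0 is accessible from w0 and w0 \Vdash p1 \to (p2 \land p1).
w1: does not force it — w1 \nVdash \neg (p1 \to (p2 \land p1)) since w1 is accessible from w1 and w1 \Vdash p1 \to (p2 \land p1).
Worlds forcing the formula: { }.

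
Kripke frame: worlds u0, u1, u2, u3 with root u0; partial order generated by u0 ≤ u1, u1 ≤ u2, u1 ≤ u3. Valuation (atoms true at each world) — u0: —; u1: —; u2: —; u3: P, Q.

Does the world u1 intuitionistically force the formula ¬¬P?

No

u1 ⊮ ¬¬P since u2 is accessible from u1 and u2 ⊩ ¬P.
u2 ⊩ ¬P: no world accessible from u2 forces P.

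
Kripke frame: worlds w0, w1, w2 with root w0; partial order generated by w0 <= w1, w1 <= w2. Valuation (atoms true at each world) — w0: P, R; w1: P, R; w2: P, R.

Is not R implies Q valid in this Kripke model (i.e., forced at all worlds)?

Yes

w0 forces not R implies Q vacuously: no world accessible from w0 forces the antecedent not R.
Since the root w0 forces not R implies Q and forcing is persistent (monotone upward), every world forces it.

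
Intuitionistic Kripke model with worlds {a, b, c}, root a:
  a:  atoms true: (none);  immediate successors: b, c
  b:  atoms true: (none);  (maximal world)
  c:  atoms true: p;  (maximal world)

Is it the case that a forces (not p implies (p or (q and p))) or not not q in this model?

No

a does not force (not p implies (p or (q and p))) or not not q: neither disjunct is forced at a.
a does not force not p implies (p or (q and p)): at the accessible world b, b forces not p but b does not force p or (q and p).
b does not force p or (q and p): neither disjunct is forced at b.
b lacks atom p, so b does not force p.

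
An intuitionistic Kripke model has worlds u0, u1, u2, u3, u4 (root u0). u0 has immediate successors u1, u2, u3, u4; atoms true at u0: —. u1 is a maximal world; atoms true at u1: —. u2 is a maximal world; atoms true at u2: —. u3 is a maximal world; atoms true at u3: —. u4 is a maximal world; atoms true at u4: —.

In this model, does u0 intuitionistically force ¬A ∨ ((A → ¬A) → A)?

Yes

u0 ⊩ ¬A ∨ ((A → ¬A) → A) via the disjunct ¬A.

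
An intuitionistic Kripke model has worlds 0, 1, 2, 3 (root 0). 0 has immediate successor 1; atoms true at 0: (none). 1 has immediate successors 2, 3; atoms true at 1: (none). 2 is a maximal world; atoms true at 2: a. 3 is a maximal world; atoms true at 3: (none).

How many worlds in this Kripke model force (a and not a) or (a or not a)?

2

0: does not force it — 0 does not force (a and not a) or (a or not a): neither disjunct is forced at 0.
1: does not force it — 1 does not force (a and not a) or (a or not a): neither disjunct is forced at 1.
2: forces it.
3: forces it.
Worlds forcing the formula: {2, 3}.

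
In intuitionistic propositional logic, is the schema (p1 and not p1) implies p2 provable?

Yes

This is an instance of ex falso quodlibet, which is intuitionistically derivable.
No world can force both p1 and not p1, so the antecedent p1 and not p1 is never forced and the implication holds vacuously at every world.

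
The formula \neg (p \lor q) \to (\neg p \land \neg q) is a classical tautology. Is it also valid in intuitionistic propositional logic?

This is a constructively valid De Morgan direction (negated disjunction to conjunction of negations), which is intuitionistically derivable.
From \neg (p \lor q): if p held then p \lor q would, contradiction — so \neg p; similarly \neg q.

Yes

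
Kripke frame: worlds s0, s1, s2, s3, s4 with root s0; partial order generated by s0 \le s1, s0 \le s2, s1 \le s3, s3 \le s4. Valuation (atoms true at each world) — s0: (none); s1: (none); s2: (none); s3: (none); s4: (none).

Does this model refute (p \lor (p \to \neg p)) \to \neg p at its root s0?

s0 \Vdash (p \lor (p \to \neg p)) \to \neg p: every world accessible from s0 that forces p \lor (p \to \neg p) (namely s0, s1, s2, s3, s4) also forces \neg p.
So the root s0 forces (p \lor (p \to \neg p)) \to \neg p; the model is not a countermodel.

No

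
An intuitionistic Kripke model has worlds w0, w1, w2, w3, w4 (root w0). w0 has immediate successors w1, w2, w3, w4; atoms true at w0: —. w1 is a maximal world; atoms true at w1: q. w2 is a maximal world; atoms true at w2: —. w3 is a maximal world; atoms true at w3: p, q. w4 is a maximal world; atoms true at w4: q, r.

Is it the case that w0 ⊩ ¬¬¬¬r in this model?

No

w0 ⊮ ¬¬¬¬r since w1 is accessible from w0 and w1 ⊩ ¬¬¬r.
w1 ⊩ ¬¬¬r: no world accessible from w1 forces ¬¬r.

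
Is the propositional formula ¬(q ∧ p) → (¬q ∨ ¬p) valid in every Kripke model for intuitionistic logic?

No

This is the constructively invalid direction of De Morgan's law for conjunction, which is not intuitionistically valid.
A Kripke countermodel: worlds u, v, w; order generated by u ≤ v, u ≤ w; atoms true at each world — u:{}; v:{q}; w:{p}.
u ⊮ ¬(q ∧ p) → (¬q ∨ ¬p): already at u itself, u ⊩ ¬(q ∧ p) but u ⊮ ¬q ∨ ¬p.
u ⊮ ¬q ∨ ¬p: neither disjunct is forced at u.
u ⊮ ¬q since v is accessible from u and v ⊩ q.
So the root u does not force the formula.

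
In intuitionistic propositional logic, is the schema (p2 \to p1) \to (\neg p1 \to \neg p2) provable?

This is the forward direction of contraposition, which is intuitionistically derivable.
Assume p2 \to p1 and \neg p1. If p2 held then p1 would follow, contradicting \neg p1; so \neg p2.

Yes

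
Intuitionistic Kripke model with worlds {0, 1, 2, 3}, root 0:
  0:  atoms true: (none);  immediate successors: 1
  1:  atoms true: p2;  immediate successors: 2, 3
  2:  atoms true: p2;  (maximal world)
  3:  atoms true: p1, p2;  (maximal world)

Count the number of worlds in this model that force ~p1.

0: does not force it — 0 ||-/- ~p1 since 3 is accessible from 0 and 3 ||- p1.
1: does not force it.
2: forces it.
3: does not force it.
Worlds forcing the formula: {2}.

1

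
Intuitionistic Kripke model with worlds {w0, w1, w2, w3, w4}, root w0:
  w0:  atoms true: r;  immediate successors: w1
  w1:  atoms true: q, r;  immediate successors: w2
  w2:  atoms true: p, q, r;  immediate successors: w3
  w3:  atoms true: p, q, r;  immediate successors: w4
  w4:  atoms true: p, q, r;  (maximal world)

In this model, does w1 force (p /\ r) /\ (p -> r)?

No

w1 ||-/- (p /\ r) /\ (p -> r) since w1 fails p /\ r.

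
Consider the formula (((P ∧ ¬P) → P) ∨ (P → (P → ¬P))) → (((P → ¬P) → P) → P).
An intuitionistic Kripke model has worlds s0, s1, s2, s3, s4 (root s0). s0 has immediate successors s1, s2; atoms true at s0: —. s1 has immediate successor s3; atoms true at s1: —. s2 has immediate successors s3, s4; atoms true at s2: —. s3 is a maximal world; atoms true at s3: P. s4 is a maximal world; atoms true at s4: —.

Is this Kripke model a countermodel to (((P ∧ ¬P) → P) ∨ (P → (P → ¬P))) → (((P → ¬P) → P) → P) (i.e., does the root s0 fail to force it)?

Yes

s0 ⊮ (((P ∧ ¬P) → P) ∨ (P → (P → ¬P))) → (((P → ¬P) → P) → P): already at s0 itself, s0 ⊩ ((P ∧ ¬P) → P) ∨ (P → (P → ¬P)) but s0 ⊮ ((P → ¬P) → P) → P.
s0 ⊮ ((P → ¬P) → P) → P: at the accessible world s1, s1 ⊩ (P → ¬P) → P but s1 ⊮ P.
s1 lacks atom P, so s1 ⊮ P.
So the root s0 does not force (((P ∧ ¬P) → P) ∨ (P → (P → ¬P))) → (((P → ¬P) → P) → P); the model is a countermodel.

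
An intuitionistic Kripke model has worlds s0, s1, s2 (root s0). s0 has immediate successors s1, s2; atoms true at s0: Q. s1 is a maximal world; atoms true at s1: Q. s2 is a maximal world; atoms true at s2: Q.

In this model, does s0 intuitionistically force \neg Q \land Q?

s0 \nVdash \neg Q \land Q since s0 fails \neg Q.

No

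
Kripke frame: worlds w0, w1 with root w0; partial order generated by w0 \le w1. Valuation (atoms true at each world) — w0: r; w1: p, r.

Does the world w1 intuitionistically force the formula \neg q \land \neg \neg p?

w1 \Vdash \neg q \land \neg \neg p since w1 forces both conjuncts.

Yes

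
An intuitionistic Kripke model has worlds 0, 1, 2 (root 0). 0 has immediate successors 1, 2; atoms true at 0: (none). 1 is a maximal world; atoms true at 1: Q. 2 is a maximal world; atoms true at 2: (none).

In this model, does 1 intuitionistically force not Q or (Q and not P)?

1 forces not Q or (Q and not P) via the disjunct Q and not P.

Yes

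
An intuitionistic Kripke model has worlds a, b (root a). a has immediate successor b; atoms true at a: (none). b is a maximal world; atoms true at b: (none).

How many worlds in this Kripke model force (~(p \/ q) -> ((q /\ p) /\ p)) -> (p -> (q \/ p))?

a: forces it.
b: forces it.
Worlds forcing the formula: {a, b}.

2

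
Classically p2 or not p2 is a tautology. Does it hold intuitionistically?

This is the law of excluded middle, which is not intuitionistically valid.
A Kripke countermodel: worlds s0, s1; order generated by s0 <= s1; atoms true at each world — s0:{}; s1:{p2}.
s0 does not force p2 or not p2: neither disjunct is forced at s0.
s0 lacks atom p2, so s0 does not force p2.
So the root s0 does not force the formula.

No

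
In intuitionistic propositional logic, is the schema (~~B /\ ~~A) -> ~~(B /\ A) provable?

Yes

This is the distribution of double negation over conjunction, which is intuitionistically derivable.
Assume ~~B, ~~A, and ~(B /\ A). From B we'd get ~A (since B /\ A is refuted), contradicting ~~A; so ~B, contradicting ~~B.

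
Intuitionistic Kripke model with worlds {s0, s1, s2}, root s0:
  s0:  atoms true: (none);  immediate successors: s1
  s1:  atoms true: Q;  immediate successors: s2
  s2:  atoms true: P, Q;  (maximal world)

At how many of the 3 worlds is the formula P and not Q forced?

s0: does not force it — s0 does not force P and not Q since s0 fails P.
s1: does not force it.
s2: does not force it.
Worlds forcing the formula: { }.

0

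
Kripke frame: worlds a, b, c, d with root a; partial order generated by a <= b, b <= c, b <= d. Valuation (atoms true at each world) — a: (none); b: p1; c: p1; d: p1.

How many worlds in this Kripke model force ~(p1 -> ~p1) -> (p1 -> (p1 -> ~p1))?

a: does not force it — a ||-/- ~(p1 -> ~p1) -> (p1 -> (p1 -> ~p1)): already at a itself, a ||- ~(p1 -> ~p1) but a ||-/- p1 -> (p1 -> ~p1).
b: does not force it — b ||-/- ~(p1 -> ~p1) -> (p1 -> (p1 -> ~p1)): already at b itself, b ||- ~(p1 -> ~p1) but b ||-/- p1 -> (p1 -> ~p1).
c: does not force it.
d: does not force it.
Worlds forcing the formula: { }.

0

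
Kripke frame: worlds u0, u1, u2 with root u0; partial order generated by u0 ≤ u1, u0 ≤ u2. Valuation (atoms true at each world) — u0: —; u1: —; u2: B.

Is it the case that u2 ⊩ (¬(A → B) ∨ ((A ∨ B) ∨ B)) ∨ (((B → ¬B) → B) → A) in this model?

u2 ⊩ (¬(A → B) ∨ ((A ∨ B) ∨ B)) ∨ (((B → ¬B) → B) → A) via the disjunct ¬(A → B) ∨ ((A ∨ B) ∨ B).

Yes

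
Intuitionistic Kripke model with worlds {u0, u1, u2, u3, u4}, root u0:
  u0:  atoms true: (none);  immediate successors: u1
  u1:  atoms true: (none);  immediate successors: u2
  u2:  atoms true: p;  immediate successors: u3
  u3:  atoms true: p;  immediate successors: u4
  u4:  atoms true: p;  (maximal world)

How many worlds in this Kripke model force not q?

u0: forces it.
u1: forces it.
u2: forces it.
u3: forces it.
u4: forces it.
Worlds forcing the formula: {u0, u1, u2, u3, u4}.

5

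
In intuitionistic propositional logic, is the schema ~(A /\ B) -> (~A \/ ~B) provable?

This is the constructively invalid direction of De Morgan's law for conjunction, which is not intuitionistically valid.
A Kripke countermodel: worlds w0, w1, w2; order generated by w0 <= w1, w0 <= w2; atoms true at each world — w0:{}; w1:{A}; w2:{B}.
w0 ||-/- ~(A /\ B) -> (~A \/ ~B): already at w0 itself, w0 ||- ~(A /\ B) but w0 ||-/- ~A \/ ~B.
w0 ||-/- ~A \/ ~B: neither disjunct is forced at w0.
w0 ||-/- ~A since w1 is accessible from w0 and w1 ||- A.
So the root w0 does not force the formula.

No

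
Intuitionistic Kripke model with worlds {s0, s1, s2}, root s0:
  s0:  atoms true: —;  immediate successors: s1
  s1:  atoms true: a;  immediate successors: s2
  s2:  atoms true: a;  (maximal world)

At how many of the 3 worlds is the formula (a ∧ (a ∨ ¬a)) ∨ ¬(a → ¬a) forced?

3

s0: forces it.
s1: forces it.
s2: forces it.
Worlds forcing the formula: {s0, s1, s2}.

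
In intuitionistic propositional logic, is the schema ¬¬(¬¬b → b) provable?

This is the double negation of double-negation elimination, which is intuitionistically derivable.
By Glivenko's theorem the double negation of any classical propositional tautology is intuitionistically provable; ¬¬b → b is classically a tautology.

Yes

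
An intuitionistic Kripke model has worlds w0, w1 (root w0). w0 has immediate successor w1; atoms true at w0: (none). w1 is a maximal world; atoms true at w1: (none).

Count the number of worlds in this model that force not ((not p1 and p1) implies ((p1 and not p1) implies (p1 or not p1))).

w0: does not force it — w0 does not force not ((not p1 and p1) implies ((p1 and not p1) implies (p1 or not p1))) since w0 is accessible from w0 and w0 forces (not p1 and p1) implies ((p1 and not p1) implies (p1 or not p1)).
w1: does not force it — w1 does not force not ((not p1 and p1) implies ((p1 and not p1) implies (p1 or not p1))) since w1 is accessible from w1 and w1 forces (not p1 and p1) implies ((p1 and not p1) implies (p1 or not p1)).
Worlds forcing the formula: { }.

0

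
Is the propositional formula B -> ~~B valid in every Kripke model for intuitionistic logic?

Yes

This is double-negation introduction, which is intuitionistically derivable.
If a world forces B then every accessible world forces B (persistence), so none forces ~B; hence ~~B.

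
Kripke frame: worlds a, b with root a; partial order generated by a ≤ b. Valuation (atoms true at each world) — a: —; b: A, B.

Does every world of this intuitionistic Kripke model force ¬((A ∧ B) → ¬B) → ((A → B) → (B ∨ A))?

Not every world: a ⊮ ¬((A ∧ B) → ¬B) → ((A → B) → (B ∨ A)).
a ⊮ ¬((A ∧ B) → ¬B) → ((A → B) → (B ∨ A)): already at a itself, a ⊩ ¬((A ∧ B) → ¬B) but a ⊮ (A → B) → (B ∨ A).
a ⊮ (A → B) → (B ∨ A): already at a itself, a ⊩ A → B but a ⊮ B ∨ A.
a ⊮ B ∨ A: neither disjunct is forced at a.

No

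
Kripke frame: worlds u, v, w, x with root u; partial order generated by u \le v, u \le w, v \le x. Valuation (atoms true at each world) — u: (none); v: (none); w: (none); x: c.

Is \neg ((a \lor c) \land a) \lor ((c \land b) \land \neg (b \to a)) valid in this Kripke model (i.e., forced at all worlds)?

u \Vdash \neg ((a \lor c) \land a) \lor ((c \land b) \land \neg (b \to a)) via the disjunct \neg ((a \lor c) \land a).
Since the root u forces \neg ((a \lor c) \land a) \lor ((c \land b) \land \neg (b \to a)) and forcing is persistent (monotone upward), every world forces it.

Yes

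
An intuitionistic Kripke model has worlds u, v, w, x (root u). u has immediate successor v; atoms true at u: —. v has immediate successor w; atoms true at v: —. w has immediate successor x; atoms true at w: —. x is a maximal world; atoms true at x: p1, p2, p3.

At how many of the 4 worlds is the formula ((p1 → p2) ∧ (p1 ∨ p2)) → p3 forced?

u: forces it.
v: forces it.
w: forces it.
x: forces it.
Worlds forcing the formula: {u, v, w, x}.

4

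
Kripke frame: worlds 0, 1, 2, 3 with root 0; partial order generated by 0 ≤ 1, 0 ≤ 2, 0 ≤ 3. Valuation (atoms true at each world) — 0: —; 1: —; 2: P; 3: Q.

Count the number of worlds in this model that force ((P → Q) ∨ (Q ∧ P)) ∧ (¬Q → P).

0: does not force it — 0 ⊮ ((P → Q) ∨ (Q ∧ P)) ∧ (¬Q → P) since 0 fails (P → Q) ∨ (Q ∧ P).
1: does not force it — 1 ⊮ ((P → Q) ∨ (Q ∧ P)) ∧ (¬Q → P) since 1 fails ¬Q → P.
2: does not force it.
3: forces it.
Worlds forcing the formula: {3}.

1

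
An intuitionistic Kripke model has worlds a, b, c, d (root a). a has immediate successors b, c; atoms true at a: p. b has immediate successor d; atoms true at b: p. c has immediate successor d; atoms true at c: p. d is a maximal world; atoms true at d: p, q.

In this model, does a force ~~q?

a ||- ~~q: no world accessible from a forces ~q.

Yes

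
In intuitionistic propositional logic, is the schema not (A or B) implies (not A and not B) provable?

This is a constructively valid De Morgan direction (negated disjunction to conjunction of negations), which is intuitionistically derivable.
From not (A or B): if A held then A or B would, contradiction — so not A; similarly not B.

Yes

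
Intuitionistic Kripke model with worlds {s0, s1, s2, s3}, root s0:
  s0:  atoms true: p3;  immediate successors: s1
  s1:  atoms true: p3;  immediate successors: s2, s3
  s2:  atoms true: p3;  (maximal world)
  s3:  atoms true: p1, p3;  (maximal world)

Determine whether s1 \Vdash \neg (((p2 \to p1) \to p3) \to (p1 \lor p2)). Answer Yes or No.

No

s1 \nVdash \neg (((p2 \to p1) \to p3) \to (p1 \lor p2)) since s3 is accessible from s1 and s3 \Vdash ((p2 \to p1) \to p3) \to (p1 \lor p2).
s3 \Vdash ((p2 \to p1) \to p3) \to (p1 \lor p2): every world accessible from s3 that forces (p2 \to p1) \to p3 (namely s3) also forces p1 \lor p2.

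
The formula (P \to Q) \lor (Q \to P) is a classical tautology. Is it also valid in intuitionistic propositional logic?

No

This is the Gödel–Dummett linearity axiom, which is not intuitionistically valid.
A Kripke countermodel: worlds 0, 1, 2; order generated by 0 \le 1, 0 \le 2; atoms true at each world — 0:{}; 1:{P}; 2:{Q}.
0 \nVdash (P \to Q) \lor (Q \to P): neither disjunct is forced at 0.
0 \nVdash P \to Q: at the accessible world 1, 1 \Vdash P but 1 \nVdash Q.
1 lacks atom Q, so 1 \nVdash Q.
So the root 0 does not force the formula.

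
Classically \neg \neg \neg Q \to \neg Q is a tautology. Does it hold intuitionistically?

This is triple-negation reduction, which is intuitionistically derivable.
Assume \neg \neg \neg Q and suppose Q. Then \neg \neg Q (double-negation introduction), contradicting \neg \neg \neg Q. So \neg Q.

Yes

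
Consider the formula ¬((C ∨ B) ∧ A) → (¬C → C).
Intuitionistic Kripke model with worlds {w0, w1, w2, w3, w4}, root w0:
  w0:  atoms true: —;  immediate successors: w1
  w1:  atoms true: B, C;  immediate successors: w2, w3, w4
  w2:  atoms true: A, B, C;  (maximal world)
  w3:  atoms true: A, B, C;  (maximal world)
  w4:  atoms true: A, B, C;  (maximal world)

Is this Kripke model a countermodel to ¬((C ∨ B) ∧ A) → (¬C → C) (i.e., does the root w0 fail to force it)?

w0 ⊩ ¬((C ∨ B) ∧ A) → (¬C → C) vacuously: no world accessible from w0 forces the antecedent ¬((C ∨ B) ∧ A).
So the root w0 forces ¬((C ∨ B) ∧ A) → (¬C → C); the model is not a countermodel.

No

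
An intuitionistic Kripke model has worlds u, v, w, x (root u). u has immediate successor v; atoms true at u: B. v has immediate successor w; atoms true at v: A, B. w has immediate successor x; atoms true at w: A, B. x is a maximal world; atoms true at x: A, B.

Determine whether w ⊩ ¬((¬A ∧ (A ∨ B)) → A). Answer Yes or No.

No

w ⊮ ¬((¬A ∧ (A ∨ B)) → A) since w is accessible from w and w ⊩ (¬A ∧ (A ∨ B)) → A.
w ⊩ (¬A ∧ (A ∨ B)) → A vacuously: no world accessible from w forces the antecedent ¬A ∧ (A ∨ B).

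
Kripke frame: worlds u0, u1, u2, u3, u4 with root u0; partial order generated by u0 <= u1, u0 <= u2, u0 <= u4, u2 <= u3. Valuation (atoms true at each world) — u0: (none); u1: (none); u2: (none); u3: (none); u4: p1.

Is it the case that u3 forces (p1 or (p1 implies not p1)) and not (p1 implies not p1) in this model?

u3 does not force (p1 or (p1 implies not p1)) and not (p1 implies not p1) since u3 fails not (p1 implies not p1).

No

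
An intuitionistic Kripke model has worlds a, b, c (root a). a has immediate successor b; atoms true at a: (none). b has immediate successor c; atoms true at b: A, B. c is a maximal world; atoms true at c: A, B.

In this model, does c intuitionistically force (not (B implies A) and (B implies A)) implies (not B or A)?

c forces (not (B implies A) and (B implies A)) implies (not B or A) vacuously: no world accessible from c forces the antecedent not (B implies A) and (B implies A).

Yes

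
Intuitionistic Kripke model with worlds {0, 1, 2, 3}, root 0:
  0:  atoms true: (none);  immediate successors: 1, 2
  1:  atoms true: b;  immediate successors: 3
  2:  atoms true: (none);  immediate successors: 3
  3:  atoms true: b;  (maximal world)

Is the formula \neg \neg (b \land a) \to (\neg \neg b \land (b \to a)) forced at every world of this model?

Yes

0 \Vdash \neg \neg (b \land a) \to (\neg \neg b \land (b \to a)) vacuously: no world accessible from 0 forces the antecedent \neg \neg (b \land a).
Since the root 0 forces \neg \neg (b \land a) \to (\neg \neg b \land (b \to a)) and forcing is persistent (monotone upward), every world forces it.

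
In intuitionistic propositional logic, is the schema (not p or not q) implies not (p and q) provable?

This is a constructively valid De Morgan direction (disjunction of negations to negated conjunction), which is intuitionistically derivable.
If not p holds at a world then no accessible world forces p, hence none forces p and q; likewise for not q.

Yes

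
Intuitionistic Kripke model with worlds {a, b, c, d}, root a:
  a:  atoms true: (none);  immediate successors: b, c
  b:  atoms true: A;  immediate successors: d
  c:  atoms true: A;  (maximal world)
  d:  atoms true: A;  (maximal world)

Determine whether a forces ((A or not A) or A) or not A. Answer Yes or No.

No

a does not force ((A or not A) or A) or not A: neither disjunct is forced at a.
a does not force (A or not A) or A: neither disjunct is forced at a.
a does not force A or not A: neither disjunct is forced at a.
a lacks atom A, so a does not force A.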